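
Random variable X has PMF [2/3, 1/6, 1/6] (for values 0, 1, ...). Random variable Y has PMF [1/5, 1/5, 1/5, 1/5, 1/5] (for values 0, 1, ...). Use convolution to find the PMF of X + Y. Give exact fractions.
P(X+Y=k) = Σ_i P(X=i)·P(Y=k-i) — a convolution of [2/3, 1/6, 1/6] and [1/5, 1/5, 1/5, 1/5, 1/5]. P(X+Y=0) = (2/3)×(1/5) = 2/15; P(X+Y=1) = (2/3)×(1/5) + (1/6)×(1/5) = 2/15 + 1/30 = 1/6; P(X+Y=2) = (2/3)×(1/5) + (1/6)×(1/5) + (1/6)×(1/5) = 2/15 + 1/30 + 1/30 = 1/5; P(X+Y=3) = (2/3)×(1/5) + (1/6)×(1/5) + (1/6)×(1/5) = 2/15 + 1/30 + 1/30 = 1/5; P(X+Y=4) = (2/3)×(1/5) + (1/6)×(1/5) + (1/6)×(1/5) = 2/15 + 1/30 + 1/30 = 1/5; P(X+Y=5) = (1/6)×(1/5) + (1/6)×(1/5) = 1/30 + 1/30 = 1/15; P(X+Y=6) = (1/6)×(1/5) = 1/30. PMF: [2/15, 1/6, 1/5, 1/5, 1/5, 1/15, 1/30] (sums to 1 ✓)

[2/15, 1/6, 1/5, 1/5, 1/5, 1/15, 1/30]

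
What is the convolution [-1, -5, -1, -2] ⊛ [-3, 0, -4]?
y[0] = -1×-3 = 3; y[1] = -1×0 + -5×-3 = 15; y[2] = -1×-4 + -5×0 + -1×-3 = 7; y[3] = -5×-4 + -1×0 + -2×-3 = 26; y[4] = -1×-4 + -2×0 = 4; y[5] = -2×-4 = 8

[3, 15, 7, 26, 4, 8]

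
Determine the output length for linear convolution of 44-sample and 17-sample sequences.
Linear/full convolution length: m + n - 1 = 44 + 17 - 1 = 60

60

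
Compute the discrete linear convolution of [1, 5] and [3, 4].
y[0] = 1×3 = 3; y[1] = 1×4 + 5×3 = 19; y[2] = 5×4 = 20

[3, 19, 20]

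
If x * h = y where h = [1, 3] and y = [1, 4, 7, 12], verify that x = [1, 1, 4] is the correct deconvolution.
Forward-compute [1, 1, 4] * [1, 3]: y[0] = 1×1 = 1; y[1] = 1×3 + 1×1 = 4; y[2] = 1×3 + 4×1 = 7; y[3] = 4×3 = 12 → [1, 4, 7, 12]. Matches given y = [1, 4, 7, 12], so verified.

Verified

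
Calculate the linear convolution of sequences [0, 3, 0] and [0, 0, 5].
y[0] = 0×0 = 0; y[1] = 0×0 + 3×0 = 0; y[2] = 0×5 + 3×0 + 0×0 = 0; y[3] = 3×5 + 0×0 = 15; y[4] = 0×5 = 0

[0, 0, 0, 15, 0]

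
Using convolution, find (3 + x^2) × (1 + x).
Ascending coefficients: a = [3, 0, 1], b = [1, 1]. c[0] = 3×1 = 3; c[1] = 3×1 + 0×1 = 3; c[2] = 0×1 + 1×1 = 1; c[3] = 1×1 = 1. Result coefficients: [3, 3, 1, 1] → 3 + 3x + x^2 + x^3

3 + 3x + x^2 + x^3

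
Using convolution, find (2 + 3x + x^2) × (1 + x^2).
Ascending coefficients: a = [2, 3, 1], b = [1, 0, 1]. c[0] = 2×1 = 2; c[1] = 2×0 + 3×1 = 3; c[2] = 2×1 + 3×0 + 1×1 = 3; c[3] = 3×1 + 1×0 = 3; c[4] = 1×1 = 1. Result coefficients: [2, 3, 3, 3, 1] → 2 + 3x + 3x^2 + 3x^3 + x^4

2 + 3x + 3x^2 + 3x^3 + x^4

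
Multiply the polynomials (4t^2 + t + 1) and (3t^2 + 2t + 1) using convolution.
Ascending coefficients: a = [1, 1, 4], b = [1, 2, 3]. c[0] = 1×1 = 1; c[1] = 1×2 + 1×1 = 3; c[2] = 1×3 + 1×2 + 4×1 = 9; c[3] = 1×3 + 4×2 = 11; c[4] = 4×3 = 12. Result coefficients: [1, 3, 9, 11, 12] → 12t^4 + 11t^3 + 9t^2 + 3t + 1

12t^4 + 11t^3 + 9t^2 + 3t + 1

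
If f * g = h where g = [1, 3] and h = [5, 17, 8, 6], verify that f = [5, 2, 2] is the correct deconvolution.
Forward-compute [5, 2, 2] * [1, 3]: h[0] = 5×1 = 5; h[1] = 5×3 + 2×1 = 17; h[2] = 2×3 + 2×1 = 8; h[3] = 2×3 = 6 → [5, 17, 8, 6]. Matches given h = [5, 17, 8, 6], so verified.

Verified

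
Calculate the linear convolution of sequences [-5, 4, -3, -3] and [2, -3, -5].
y[0] = -5×2 = -10; y[1] = -5×-3 + 4×2 = 23; y[2] = -5×-5 + 4×-3 + -3×2 = 7; y[3] = 4×-5 + -3×-3 + -3×2 = -17; y[4] = -3×-5 + -3×-3 = 24; y[5] = -3×-5 = 15

[-10, 23, 7, -17, 24, 15]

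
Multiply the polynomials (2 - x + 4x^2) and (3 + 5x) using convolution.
Ascending coefficients: a = [2, -1, 4], b = [3, 5]. c[0] = 2×3 = 6; c[1] = 2×5 + -1×3 = 7; c[2] = -1×5 + 4×3 = 7; c[3] = 4×5 = 20. Result coefficients: [6, 7, 7, 20] → 6 + 7x + 7x^2 + 20x^3

6 + 7x + 7x^2 + 20x^3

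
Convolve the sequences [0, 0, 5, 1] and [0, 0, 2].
y[0] = 0×0 = 0; y[1] = 0×0 + 0×0 = 0; y[2] = 0×2 + 0×0 + 5×0 = 0; y[3] = 0×2 + 5×0 + 1×0 = 0; y[4] = 5×2 + 1×0 = 10; y[5] = 1×2 = 2

[0, 0, 0, 0, 10, 2]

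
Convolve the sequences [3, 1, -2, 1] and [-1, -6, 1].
y[0] = 3×-1 = -3; y[1] = 3×-6 + 1×-1 = -19; y[2] = 3×1 + 1×-6 + -2×-1 = -1; y[3] = 1×1 + -2×-6 + 1×-1 = 12; y[4] = -2×1 + 1×-6 = -8; y[5] = 1×1 = 1

[-3, -19, -1, 12, -8, 1]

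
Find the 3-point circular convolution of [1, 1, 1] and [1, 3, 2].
Use y[k] = Σ_j s[j]·t[(k-j) mod 3]. y[0] = 1×1 + 1×2 + 1×3 = 6; y[1] = 1×3 + 1×1 + 1×2 = 6; y[2] = 1×2 + 1×3 + 1×1 = 6. Result: [6, 6, 6]

[6, 6, 6]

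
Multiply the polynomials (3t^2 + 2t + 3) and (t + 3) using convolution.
Ascending coefficients: a = [3, 2, 3], b = [3, 1]. c[0] = 3×3 = 9; c[1] = 3×1 + 2×3 = 9; c[2] = 2×1 + 3×3 = 11; c[3] = 3×1 = 3. Result coefficients: [9, 9, 11, 3] → 3t^3 + 11t^2 + 9t + 9

3t^3 + 11t^2 + 9t + 9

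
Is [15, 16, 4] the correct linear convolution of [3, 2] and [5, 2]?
Recompute linear convolution of [3, 2] and [5, 2]: y[0] = 3×5 = 15; y[1] = 3×2 + 2×5 = 16; y[2] = 2×2 = 4 → [15, 16, 4]. Given [15, 16, 4] matches, so answer: Yes

Yes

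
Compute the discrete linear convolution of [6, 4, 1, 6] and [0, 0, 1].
y[0] = 6×0 = 0; y[1] = 6×0 + 4×0 = 0; y[2] = 6×1 + 4×0 + 1×0 = 6; y[3] = 4×1 + 1×0 + 6×0 = 4; y[4] = 1×1 + 6×0 = 1; y[5] = 6×1 = 6

[0, 0, 6, 4, 1, 6]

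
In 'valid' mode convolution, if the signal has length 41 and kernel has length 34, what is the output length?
'Valid' mode counts only positions where the kernel fully overlaps the signal: m - n + 1 = 41 - 34 + 1 = 8

8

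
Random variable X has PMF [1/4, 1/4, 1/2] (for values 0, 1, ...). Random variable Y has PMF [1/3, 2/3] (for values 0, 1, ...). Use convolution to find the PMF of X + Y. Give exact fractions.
P(X+Y=k) = Σ_i P(X=i)·P(Y=k-i) — a convolution of [1/4, 1/4, 1/2] and [1/3, 2/3]. P(X+Y=0) = (1/4)×(1/3) = 1/12; P(X+Y=1) = (1/4)×(2/3) + (1/4)×(1/3) = 1/6 + 1/12 = 1/4; P(X+Y=2) = (1/4)×(2/3) + (1/2)×(1/3) = 1/6 + 1/6 = 1/3; P(X+Y=3) = (1/2)×(2/3) = 1/3. PMF: [1/12, 1/4, 1/3, 1/3] (sums to 1 ✓)

[1/12, 1/4, 1/3, 1/3]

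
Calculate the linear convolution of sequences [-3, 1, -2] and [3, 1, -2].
y[0] = -3×3 = -9; y[1] = -3×1 + 1×3 = 0; y[2] = -3×-2 + 1×1 + -2×3 = 1; y[3] = 1×-2 + -2×1 = -4; y[4] = -2×-2 = 4

[-9, 0, 1, -4, 4]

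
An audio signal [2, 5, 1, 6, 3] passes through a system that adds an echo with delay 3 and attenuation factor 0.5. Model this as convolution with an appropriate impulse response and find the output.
Direct-path + delayed-attenuated-path model → impulse response h = [1, 0, 0, 0.5] (1 at lag 0, 0.5 at lag 3). Output y[n] = x[n] + 0.5·x[n - 3] (with x[n] = 0 outside 0..4): y[0] = 2 + 0.5×0 = 2; y[1] = 5 + 0.5×0 = 5; y[2] = 1 + 0.5×0 = 1; y[3] = 6 + 0.5×2 = 7.0; y[4] = 3 + 0.5×5 = 5.5; y[5] = 0 + 0.5×1 = 0.5; y[6] = 0 + 0.5×6 = 3.0; y[7] = 0 + 0.5×3 = 1.5. So y = [2, 5, 1, 7.0, 5.5, 0.5, 3.0, 1.5]

[2, 5, 1, 7.0, 5.5, 0.5, 3.0, 1.5]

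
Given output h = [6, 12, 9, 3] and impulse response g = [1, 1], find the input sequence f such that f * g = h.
Deconvolve h=[6, 12, 9, 3] by g=[1, 1]. Since g[0]=1, solve forward: f[0] = h[0] / 1 = 6; f[1] = (h[1] - 6×1) / 1 = 6; f[2] = (h[2] - 6×1) / 1 = 3. So f = [6, 6, 3]. Check by forward convolution: h[0] = 6×1 = 6; h[1] = 6×1 + 6×1 = 12; h[2] = 6×1 + 3×1 = 9; h[3] = 3×1 = 3

[6, 6, 3]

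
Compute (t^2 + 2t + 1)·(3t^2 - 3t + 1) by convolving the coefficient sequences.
Ascending coefficients: a = [1, 2, 1], b = [1, -3, 3]. c[0] = 1×1 = 1; c[1] = 1×-3 + 2×1 = -1; c[2] = 1×3 + 2×-3 + 1×1 = -2; c[3] = 2×3 + 1×-3 = 3; c[4] = 1×3 = 3. Result coefficients: [1, -1, -2, 3, 3] → 3t^4 + 3t^3 - 2t^2 - t + 1

3t^4 + 3t^3 - 2t^2 - t + 1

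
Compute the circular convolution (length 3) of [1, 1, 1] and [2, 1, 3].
Use y[k] = Σ_j s[j]·t[(k-j) mod 3]. y[0] = 1×2 + 1×3 + 1×1 = 6; y[1] = 1×1 + 1×2 + 1×3 = 6; y[2] = 1×3 + 1×1 + 1×2 = 6. Result: [6, 6, 6]

[6, 6, 6]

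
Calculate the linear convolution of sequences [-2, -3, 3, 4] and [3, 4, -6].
y[0] = -2×3 = -6; y[1] = -2×4 + -3×3 = -17; y[2] = -2×-6 + -3×4 + 3×3 = 9; y[3] = -3×-6 + 3×4 + 4×3 = 42; y[4] = 3×-6 + 4×4 = -2; y[5] = 4×-6 = -24

[-6, -17, 9, 42, -2, -24]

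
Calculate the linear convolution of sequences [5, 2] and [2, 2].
y[0] = 5×2 = 10; y[1] = 5×2 + 2×2 = 14; y[2] = 2×2 = 4

[10, 14, 4]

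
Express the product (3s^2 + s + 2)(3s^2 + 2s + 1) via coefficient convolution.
Ascending coefficients: a = [2, 1, 3], b = [1, 2, 3]. c[0] = 2×1 = 2; c[1] = 2×2 + 1×1 = 5; c[2] = 2×3 + 1×2 + 3×1 = 11; c[3] = 1×3 + 3×2 = 9; c[4] = 3×3 = 9. Result coefficients: [2, 5, 11, 9, 9] → 9s^4 + 9s^3 + 11s^2 + 5s + 2

9s^4 + 9s^3 + 11s^2 + 5s + 2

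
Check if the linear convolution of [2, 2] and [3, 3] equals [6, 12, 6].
Recompute linear convolution of [2, 2] and [3, 3]: y[0] = 2×3 = 6; y[1] = 2×3 + 2×3 = 12; y[2] = 2×3 = 6 → [6, 12, 6]. Given [6, 12, 6] matches, so answer: Yes

Yes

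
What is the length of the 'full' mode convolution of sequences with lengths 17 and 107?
Linear/full convolution length: m + n - 1 = 17 + 107 - 1 = 123

123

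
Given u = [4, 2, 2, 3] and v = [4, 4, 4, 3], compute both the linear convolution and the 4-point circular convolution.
Linear: y_lin[0] = 4×4 = 16; y_lin[1] = 4×4 + 2×4 = 24; y_lin[2] = 4×4 + 2×4 + 2×4 = 32; y_lin[3] = 4×3 + 2×4 + 2×4 + 3×4 = 40; y_lin[4] = 2×3 + 2×4 + 3×4 = 26; y_lin[5] = 2×3 + 3×4 = 18; y_lin[6] = 3×3 = 9 → [16, 24, 32, 40, 26, 18, 9]. Circular (length 4): y[0] = 4×4 + 2×3 + 2×4 + 3×4 = 42; y[1] = 4×4 + 2×4 + 2×3 + 3×4 = 42; y[2] = 4×4 + 2×4 + 2×4 + 3×3 = 41; y[3] = 4×3 + 2×4 + 2×4 + 3×4 = 40 → [42, 42, 41, 40]

Linear: [16, 24, 32, 40, 26, 18, 9], Circular: [42, 42, 41, 40]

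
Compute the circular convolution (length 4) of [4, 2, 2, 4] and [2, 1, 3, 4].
Use y[k] = Σ_j f[j]·g[(k-j) mod 4]. y[0] = 4×2 + 2×4 + 2×3 + 4×1 = 26; y[1] = 4×1 + 2×2 + 2×4 + 4×3 = 28; y[2] = 4×3 + 2×1 + 2×2 + 4×4 = 34; y[3] = 4×4 + 2×3 + 2×1 + 4×2 = 32. Result: [26, 28, 34, 32]

[26, 28, 34, 32]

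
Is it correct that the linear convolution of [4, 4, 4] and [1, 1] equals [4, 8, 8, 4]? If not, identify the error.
Recompute linear convolution of [4, 4, 4] and [1, 1]: y[0] = 4×1 = 4; y[1] = 4×1 + 4×1 = 8; y[2] = 4×1 + 4×1 = 8; y[3] = 4×1 = 4 → [4, 8, 8, 4]. Given [4, 8, 8, 4] matches, so answer: Yes

Yes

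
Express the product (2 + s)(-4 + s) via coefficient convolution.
Ascending coefficients: a = [2, 1], b = [-4, 1]. c[0] = 2×-4 = -8; c[1] = 2×1 + 1×-4 = -2; c[2] = 1×1 = 1. Result coefficients: [-8, -2, 1] → -8 - 2s + s^2

-8 - 2s + s^2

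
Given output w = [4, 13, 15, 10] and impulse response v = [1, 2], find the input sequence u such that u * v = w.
Deconvolve w=[4, 13, 15, 10] by v=[1, 2]. Since v[0]=1, solve forward: u[0] = w[0] / 1 = 4; u[1] = (w[1] - 4×2) / 1 = 5; u[2] = (w[2] - 5×2) / 1 = 5. So u = [4, 5, 5]. Check by forward convolution: w[0] = 4×1 = 4; w[1] = 4×2 + 5×1 = 13; w[2] = 5×2 + 5×1 = 15; w[3] = 5×2 = 10

[4, 5, 5]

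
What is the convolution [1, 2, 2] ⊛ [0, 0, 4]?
y[0] = 1×0 = 0; y[1] = 1×0 + 2×0 = 0; y[2] = 1×4 + 2×0 + 2×0 = 4; y[3] = 2×4 + 2×0 = 8; y[4] = 2×4 = 8

[0, 0, 4, 8, 8]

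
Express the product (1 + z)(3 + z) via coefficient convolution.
Ascending coefficients: a = [1, 1], b = [3, 1]. c[0] = 1×3 = 3; c[1] = 1×1 + 1×3 = 4; c[2] = 1×1 = 1. Result coefficients: [3, 4, 1] → 3 + 4z + z^2

3 + 4z + z^2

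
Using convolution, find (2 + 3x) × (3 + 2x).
Ascending coefficients: a = [2, 3], b = [3, 2]. c[0] = 2×3 = 6; c[1] = 2×2 + 3×3 = 13; c[2] = 3×2 = 6. Result coefficients: [6, 13, 6] → 6 + 13x + 6x^2

6 + 13x + 6x^2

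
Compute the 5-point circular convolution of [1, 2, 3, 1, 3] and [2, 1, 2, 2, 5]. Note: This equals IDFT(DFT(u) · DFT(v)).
Either evaluate y[k] = Σ_j u[j]·v[(k-j) mod 5] directly, or use IDFT(DFT(u) · DFT(v)). y[0] = 1×2 + 2×5 + 3×2 + 1×2 + 3×1 = 23; y[1] = 1×1 + 2×2 + 3×5 + 1×2 + 3×2 = 28; y[2] = 1×2 + 2×1 + 3×2 + 1×5 + 3×2 = 21; y[3] = 1×2 + 2×2 + 3×1 + 1×2 + 3×5 = 26; y[4] = 1×5 + 2×2 + 3×2 + 1×1 + 3×2 = 22. Result: [23, 28, 21, 26, 22]

[23, 28, 21, 26, 22]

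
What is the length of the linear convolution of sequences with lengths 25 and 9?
Linear/full convolution length: m + n - 1 = 25 + 9 - 1 = 33

33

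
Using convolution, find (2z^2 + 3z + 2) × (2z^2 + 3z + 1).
Ascending coefficients: a = [2, 3, 2], b = [1, 3, 2]. c[0] = 2×1 = 2; c[1] = 2×3 + 3×1 = 9; c[2] = 2×2 + 3×3 + 2×1 = 15; c[3] = 3×2 + 2×3 = 12; c[4] = 2×2 = 4. Result coefficients: [2, 9, 15, 12, 4] → 4z^4 + 12z^3 + 15z^2 + 9z + 2

4z^4 + 12z^3 + 15z^2 + 9z + 2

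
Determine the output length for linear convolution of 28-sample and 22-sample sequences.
Linear/full convolution length: m + n - 1 = 28 + 22 - 1 = 49

49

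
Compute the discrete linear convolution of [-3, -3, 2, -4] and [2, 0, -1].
y[0] = -3×2 = -6; y[1] = -3×0 + -3×2 = -6; y[2] = -3×-1 + -3×0 + 2×2 = 7; y[3] = -3×-1 + 2×0 + -4×2 = -5; y[4] = 2×-1 + -4×0 = -2; y[5] = -4×-1 = 4

[-6, -6, 7, -5, -2, 4]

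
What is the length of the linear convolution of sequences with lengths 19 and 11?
Linear/full convolution length: m + n - 1 = 19 + 11 - 1 = 29

29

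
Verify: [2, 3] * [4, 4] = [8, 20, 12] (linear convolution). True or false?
Recompute linear convolution of [2, 3] and [4, 4]: y[0] = 2×4 = 8; y[1] = 2×4 + 3×4 = 20; y[2] = 3×4 = 12 → [8, 20, 12]. Given [8, 20, 12] matches, so answer: Yes

Yes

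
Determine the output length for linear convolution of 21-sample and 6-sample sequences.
Linear/full convolution length: m + n - 1 = 21 + 6 - 1 = 26

26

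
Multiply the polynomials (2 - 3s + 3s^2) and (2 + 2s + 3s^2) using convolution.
Ascending coefficients: a = [2, -3, 3], b = [2, 2, 3]. c[0] = 2×2 = 4; c[1] = 2×2 + -3×2 = -2; c[2] = 2×3 + -3×2 + 3×2 = 6; c[3] = -3×3 + 3×2 = -3; c[4] = 3×3 = 9. Result coefficients: [4, -2, 6, -3, 9] → 4 - 2s + 6s^2 - 3s^3 + 9s^4

4 - 2s + 6s^2 - 3s^3 + 9s^4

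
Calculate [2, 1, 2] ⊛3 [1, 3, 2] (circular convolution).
Use y[k] = Σ_j u[j]·v[(k-j) mod 3]. y[0] = 2×1 + 1×2 + 2×3 = 10; y[1] = 2×3 + 1×1 + 2×2 = 11; y[2] = 2×2 + 1×3 + 2×1 = 9. Result: [10, 11, 9]

[10, 11, 9]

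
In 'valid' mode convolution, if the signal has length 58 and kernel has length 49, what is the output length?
'Valid' mode counts only positions where the kernel fully overlaps the signal: m - n + 1 = 58 - 49 + 1 = 10

10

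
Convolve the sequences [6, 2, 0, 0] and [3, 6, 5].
y[0] = 6×3 = 18; y[1] = 6×6 + 2×3 = 42; y[2] = 6×5 + 2×6 + 0×3 = 42; y[3] = 2×5 + 0×6 + 0×3 = 10; y[4] = 0×5 + 0×6 = 0; y[5] = 0×5 = 0

[18, 42, 42, 10, 0, 0]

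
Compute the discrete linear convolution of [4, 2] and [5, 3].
y[0] = 4×5 = 20; y[1] = 4×3 + 2×5 = 22; y[2] = 2×3 = 6

[20, 22, 6]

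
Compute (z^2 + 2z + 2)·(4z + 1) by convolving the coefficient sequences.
Ascending coefficients: a = [2, 2, 1], b = [1, 4]. c[0] = 2×1 = 2; c[1] = 2×4 + 2×1 = 10; c[2] = 2×4 + 1×1 = 9; c[3] = 1×4 = 4. Result coefficients: [2, 10, 9, 4] → 4z^3 + 9z^2 + 10z + 2

4z^3 + 9z^2 + 10z + 2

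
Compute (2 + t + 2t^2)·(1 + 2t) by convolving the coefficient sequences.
Ascending coefficients: a = [2, 1, 2], b = [1, 2]. c[0] = 2×1 = 2; c[1] = 2×2 + 1×1 = 5; c[2] = 1×2 + 2×1 = 4; c[3] = 2×2 = 4. Result coefficients: [2, 5, 4, 4] → 2 + 5t + 4t^2 + 4t^3

2 + 5t + 4t^2 + 4t^3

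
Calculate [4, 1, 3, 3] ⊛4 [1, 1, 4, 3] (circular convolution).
Use y[k] = Σ_j a[j]·b[(k-j) mod 4]. y[0] = 4×1 + 1×3 + 3×4 + 3×1 = 22; y[1] = 4×1 + 1×1 + 3×3 + 3×4 = 26; y[2] = 4×4 + 1×1 + 3×1 + 3×3 = 29; y[3] = 4×3 + 1×4 + 3×1 + 3×1 = 22. Result: [22, 26, 29, 22]

[22, 26, 29, 22]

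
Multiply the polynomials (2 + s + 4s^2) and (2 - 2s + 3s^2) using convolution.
Ascending coefficients: a = [2, 1, 4], b = [2, -2, 3]. c[0] = 2×2 = 4; c[1] = 2×-2 + 1×2 = -2; c[2] = 2×3 + 1×-2 + 4×2 = 12; c[3] = 1×3 + 4×-2 = -5; c[4] = 4×3 = 12. Result coefficients: [4, -2, 12, -5, 12] → 4 - 2s + 12s^2 - 5s^3 + 12s^4

4 - 2s + 12s^2 - 5s^3 + 12s^4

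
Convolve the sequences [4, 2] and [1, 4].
y[0] = 4×1 = 4; y[1] = 4×4 + 2×1 = 18; y[2] = 2×4 = 8

[4, 18, 8]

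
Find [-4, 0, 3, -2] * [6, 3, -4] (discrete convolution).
y[0] = -4×6 = -24; y[1] = -4×3 + 0×6 = -12; y[2] = -4×-4 + 0×3 + 3×6 = 34; y[3] = 0×-4 + 3×3 + -2×6 = -3; y[4] = 3×-4 + -2×3 = -18; y[5] = -2×-4 = 8

[-24, -12, 34, -3, -18, 8]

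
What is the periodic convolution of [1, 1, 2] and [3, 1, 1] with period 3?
Use y[k] = Σ_j a[j]·b[(k-j) mod 3]. y[0] = 1×3 + 1×1 + 2×1 = 6; y[1] = 1×1 + 1×3 + 2×1 = 6; y[2] = 1×1 + 1×1 + 2×3 = 8. Result: [6, 6, 8]

[6, 6, 8]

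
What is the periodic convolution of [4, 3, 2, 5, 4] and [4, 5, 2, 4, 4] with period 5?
Use y[k] = Σ_j x[j]·h[(k-j) mod 5]. y[0] = 4×4 + 3×4 + 2×4 + 5×2 + 4×5 = 66; y[1] = 4×5 + 3×4 + 2×4 + 5×4 + 4×2 = 68; y[2] = 4×2 + 3×5 + 2×4 + 5×4 + 4×4 = 67; y[3] = 4×4 + 3×2 + 2×5 + 5×4 + 4×4 = 68; y[4] = 4×4 + 3×4 + 2×2 + 5×5 + 4×4 = 73. Result: [66, 68, 67, 68, 73]

[66, 68, 67, 68, 73]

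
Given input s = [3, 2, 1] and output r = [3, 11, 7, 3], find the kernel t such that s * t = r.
Output length 4 = len(s) + len(t) - 1 ⇒ len(t) = 2. Solve t forward using t[k] = (r[k] - Σ_{i≥1} s[i]·t[k-i]) / s[0]: t[0] = r[0] / s[0] = 3 / 3 = 1; t[1] = (r[1] - 2×1) / s[0] = (11 - 2×1) / 3 = 3. So t = [1, 3]. Forward-check [3, 2, 1] * [1, 3]: r[0] = 3×1 = 3; r[1] = 3×3 + 2×1 = 11; r[2] = 2×3 + 1×1 = 7; r[3] = 1×3 = 3 → [3, 11, 7, 3] ✓

[1, 3]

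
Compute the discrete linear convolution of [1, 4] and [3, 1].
y[0] = 1×3 = 3; y[1] = 1×1 + 4×3 = 13; y[2] = 4×1 = 4

[3, 13, 4]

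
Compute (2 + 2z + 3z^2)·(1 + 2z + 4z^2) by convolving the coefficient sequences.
Ascending coefficients: a = [2, 2, 3], b = [1, 2, 4]. c[0] = 2×1 = 2; c[1] = 2×2 + 2×1 = 6; c[2] = 2×4 + 2×2 + 3×1 = 15; c[3] = 2×4 + 3×2 = 14; c[4] = 3×4 = 12. Result coefficients: [2, 6, 15, 14, 12] → 2 + 6z + 15z^2 + 14z^3 + 12z^4

2 + 6z + 15z^2 + 14z^3 + 12z^4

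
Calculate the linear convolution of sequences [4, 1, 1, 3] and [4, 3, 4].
y[0] = 4×4 = 16; y[1] = 4×3 + 1×4 = 16; y[2] = 4×4 + 1×3 + 1×4 = 23; y[3] = 1×4 + 1×3 + 3×4 = 19; y[4] = 1×4 + 3×3 = 13; y[5] = 3×4 = 12

[16, 16, 23, 19, 13, 12]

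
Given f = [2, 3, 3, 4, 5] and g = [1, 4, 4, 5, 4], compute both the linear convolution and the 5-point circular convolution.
Linear: y_lin[0] = 2×1 = 2; y_lin[1] = 2×4 + 3×1 = 11; y_lin[2] = 2×4 + 3×4 + 3×1 = 23; y_lin[3] = 2×5 + 3×4 + 3×4 + 4×1 = 38; y_lin[4] = 2×4 + 3×5 + 3×4 + 4×4 + 5×1 = 56; y_lin[5] = 3×4 + 3×5 + 4×4 + 5×4 = 63; y_lin[6] = 3×4 + 4×5 + 5×4 = 52; y_lin[7] = 4×4 + 5×5 = 41; y_lin[8] = 5×4 = 20 → [2, 11, 23, 38, 56, 63, 52, 41, 20]. Circular (length 5): y[0] = 2×1 + 3×4 + 3×5 + 4×4 + 5×4 = 65; y[1] = 2×4 + 3×1 + 3×4 + 4×5 + 5×4 = 63; y[2] = 2×4 + 3×4 + 3×1 + 4×4 + 5×5 = 64; y[3] = 2×5 + 3×4 + 3×4 + 4×1 + 5×4 = 58; y[4] = 2×4 + 3×5 + 3×4 + 4×4 + 5×1 = 56 → [65, 63, 64, 58, 56]

Linear: [2, 11, 23, 38, 56, 63, 52, 41, 20], Circular: [65, 63, 64, 58, 56]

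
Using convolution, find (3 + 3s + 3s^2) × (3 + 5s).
Ascending coefficients: a = [3, 3, 3], b = [3, 5]. c[0] = 3×3 = 9; c[1] = 3×5 + 3×3 = 24; c[2] = 3×5 + 3×3 = 24; c[3] = 3×5 = 15. Result coefficients: [9, 24, 24, 15] → 9 + 24s + 24s^2 + 15s^3

9 + 24s + 24s^2 + 15s^3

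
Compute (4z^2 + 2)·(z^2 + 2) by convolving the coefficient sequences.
Ascending coefficients: a = [2, 0, 4], b = [2, 0, 1]. c[0] = 2×2 = 4; c[1] = 2×0 + 0×2 = 0; c[2] = 2×1 + 0×0 + 4×2 = 10; c[3] = 0×1 + 4×0 = 0; c[4] = 4×1 = 4. Result coefficients: [4, 0, 10, 0, 4] → 4z^4 + 10z^2 + 4

4z^4 + 10z^2 + 4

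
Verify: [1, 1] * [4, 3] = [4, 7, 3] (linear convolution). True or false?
Recompute linear convolution of [1, 1] and [4, 3]: y[0] = 1×4 = 4; y[1] = 1×3 + 1×4 = 7; y[2] = 1×3 = 3 → [4, 7, 3]. Given [4, 7, 3] matches, so answer: Yes

Yes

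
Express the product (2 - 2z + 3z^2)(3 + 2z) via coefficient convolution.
Ascending coefficients: a = [2, -2, 3], b = [3, 2]. c[0] = 2×3 = 6; c[1] = 2×2 + -2×3 = -2; c[2] = -2×2 + 3×3 = 5; c[3] = 3×2 = 6. Result coefficients: [6, -2, 5, 6] → 6 - 2z + 5z^2 + 6z^3

6 - 2z + 5z^2 + 6z^3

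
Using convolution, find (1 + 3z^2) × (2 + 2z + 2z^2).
Ascending coefficients: a = [1, 0, 3], b = [2, 2, 2]. c[0] = 1×2 = 2; c[1] = 1×2 + 0×2 = 2; c[2] = 1×2 + 0×2 + 3×2 = 8; c[3] = 0×2 + 3×2 = 6; c[4] = 3×2 = 6. Result coefficients: [2, 2, 8, 6, 6] → 2 + 2z + 8z^2 + 6z^3 + 6z^4

2 + 2z + 8z^2 + 6z^3 + 6z^4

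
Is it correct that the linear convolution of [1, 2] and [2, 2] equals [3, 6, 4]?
Recompute linear convolution of [1, 2] and [2, 2]: y[0] = 1×2 = 2; y[1] = 1×2 + 2×2 = 6; y[2] = 2×2 = 4 → [2, 6, 4]. Compare to given [3, 6, 4]: they differ at index 0: given 3, correct 2, so answer: No

No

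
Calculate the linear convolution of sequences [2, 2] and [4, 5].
y[0] = 2×4 = 8; y[1] = 2×5 + 2×4 = 18; y[2] = 2×5 = 10

[8, 18, 10]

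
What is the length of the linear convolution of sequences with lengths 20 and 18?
Linear/full convolution length: m + n - 1 = 20 + 18 - 1 = 37

37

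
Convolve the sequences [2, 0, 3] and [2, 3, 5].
y[0] = 2×2 = 4; y[1] = 2×3 + 0×2 = 6; y[2] = 2×5 + 0×3 + 3×2 = 16; y[3] = 0×5 + 3×3 = 9; y[4] = 3×5 = 15

[4, 6, 16, 9, 15]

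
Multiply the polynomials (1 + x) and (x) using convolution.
Ascending coefficients: a = [1, 1], b = [0, 1]. c[0] = 1×0 = 0; c[1] = 1×1 + 1×0 = 1; c[2] = 1×1 = 1. Result coefficients: [0, 1, 1] → x + x^2

x + x^2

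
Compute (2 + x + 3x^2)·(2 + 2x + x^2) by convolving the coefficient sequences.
Ascending coefficients: a = [2, 1, 3], b = [2, 2, 1]. c[0] = 2×2 = 4; c[1] = 2×2 + 1×2 = 6; c[2] = 2×1 + 1×2 + 3×2 = 10; c[3] = 1×1 + 3×2 = 7; c[4] = 3×1 = 3. Result coefficients: [4, 6, 10, 7, 3] → 4 + 6x + 10x^2 + 7x^3 + 3x^4

4 + 6x + 10x^2 + 7x^3 + 3x^4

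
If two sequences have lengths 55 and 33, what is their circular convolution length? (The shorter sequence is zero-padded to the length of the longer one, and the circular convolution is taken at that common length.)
Circular convolution (zero-padding the shorter input) has length max(m, n) = max(55, 33) = 55

55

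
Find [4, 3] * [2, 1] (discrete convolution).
y[0] = 4×2 = 8; y[1] = 4×1 + 3×2 = 10; y[2] = 3×1 = 3

[8, 10, 3]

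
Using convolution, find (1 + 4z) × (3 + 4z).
Ascending coefficients: a = [1, 4], b = [3, 4]. c[0] = 1×3 = 3; c[1] = 1×4 + 4×3 = 16; c[2] = 4×4 = 16. Result coefficients: [3, 16, 16] → 3 + 16z + 16z^2

3 + 16z + 16z^2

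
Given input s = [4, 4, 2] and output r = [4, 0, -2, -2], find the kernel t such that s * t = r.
Output length 4 = len(s) + len(t) - 1 ⇒ len(t) = 2. Solve t forward using t[k] = (r[k] - Σ_{i≥1} s[i]·t[k-i]) / s[0]: t[0] = r[0] / s[0] = 4 / 4 = 1; t[1] = (r[1] - 4×1) / s[0] = (0 - 4×1) / 4 = -1. So t = [1, -1]. Forward-check [4, 4, 2] * [1, -1]: r[0] = 4×1 = 4; r[1] = 4×-1 + 4×1 = 0; r[2] = 4×-1 + 2×1 = -2; r[3] = 2×-1 = -2 → [4, 0, -2, -2] ✓

[1, -1]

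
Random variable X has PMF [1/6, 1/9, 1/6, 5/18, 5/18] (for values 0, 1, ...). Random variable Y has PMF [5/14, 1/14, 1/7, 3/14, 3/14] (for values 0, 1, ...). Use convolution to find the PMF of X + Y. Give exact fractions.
P(X+Y=k) = Σ_i P(X=i)·P(Y=k-i) — a convolution of [1/6, 1/9, 1/6, 5/18, 5/18] and [5/14, 1/14, 1/7, 3/14, 3/14]. P(X+Y=0) = (1/6)×(5/14) = 5/84; P(X+Y=1) = (1/6)×(1/14) + (1/9)×(5/14) = 1/84 + 5/126 = 13/252; P(X+Y=2) = (1/6)×(1/7) + (1/9)×(1/14) + (1/6)×(5/14) = 1/42 + 1/126 + 5/84 = 23/252; P(X+Y=3) = (1/6)×(3/14) + (1/9)×(1/7) + (1/6)×(1/14) + (5/18)×(5/14) = 1/28 + 1/63 + 1/84 + 25/252 = 41/252; P(X+Y=4) = (1/6)×(3/14) + (1/9)×(3/14) + (1/6)×(1/7) + (5/18)×(1/14) + (5/18)×(5/14) = 1/28 + 1/42 + 1/42 + 5/252 + 25/252 = 17/84; P(X+Y=5) = (1/9)×(3/14) + (1/6)×(3/14) + (5/18)×(1/7) + (5/18)×(1/14) = 1/42 + 1/28 + 5/126 + 5/252 = 5/42; P(X+Y=6) = (1/6)×(3/14) + (5/18)×(3/14) + (5/18)×(1/7) = 1/28 + 5/84 + 5/126 = 17/126; P(X+Y=7) = (5/18)×(3/14) + (5/18)×(3/14) = 5/84 + 5/84 = 5/42; P(X+Y=8) = (5/18)×(3/14) = 5/84. PMF: [5/84, 13/252, 23/252, 41/252, 17/84, 5/42, 17/126, 5/42, 5/84] (sums to 1 ✓)

[5/84, 13/252, 23/252, 41/252, 17/84, 5/42, 17/126, 5/42, 5/84]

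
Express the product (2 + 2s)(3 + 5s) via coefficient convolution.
Ascending coefficients: a = [2, 2], b = [3, 5]. c[0] = 2×3 = 6; c[1] = 2×5 + 2×3 = 16; c[2] = 2×5 = 10. Result coefficients: [6, 16, 10] → 6 + 16s + 10s^2

6 + 16s + 10s^2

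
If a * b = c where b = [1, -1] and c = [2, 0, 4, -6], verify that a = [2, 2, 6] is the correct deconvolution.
Forward-compute [2, 2, 6] * [1, -1]: c[0] = 2×1 = 2; c[1] = 2×-1 + 2×1 = 0; c[2] = 2×-1 + 6×1 = 4; c[3] = 6×-1 = -6 → [2, 0, 4, -6]. Matches given c = [2, 0, 4, -6], so verified.

Verified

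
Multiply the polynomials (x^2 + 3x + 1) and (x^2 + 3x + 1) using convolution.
Ascending coefficients: a = [1, 3, 1], b = [1, 3, 1]. c[0] = 1×1 = 1; c[1] = 1×3 + 3×1 = 6; c[2] = 1×1 + 3×3 + 1×1 = 11; c[3] = 3×1 + 1×3 = 6; c[4] = 1×1 = 1. Result coefficients: [1, 6, 11, 6, 1] → x^4 + 6x^3 + 11x^2 + 6x + 1

x^4 + 6x^3 + 11x^2 + 6x + 1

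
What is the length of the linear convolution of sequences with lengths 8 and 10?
Linear/full convolution length: m + n - 1 = 8 + 10 - 1 = 17

17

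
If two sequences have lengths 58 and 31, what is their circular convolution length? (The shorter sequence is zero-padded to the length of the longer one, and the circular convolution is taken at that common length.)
Circular convolution (zero-padding the shorter input) has length max(m, n) = max(58, 31) = 58

58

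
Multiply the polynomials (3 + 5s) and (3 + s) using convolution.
Ascending coefficients: a = [3, 5], b = [3, 1]. c[0] = 3×3 = 9; c[1] = 3×1 + 5×3 = 18; c[2] = 5×1 = 5. Result coefficients: [9, 18, 5] → 9 + 18s + 5s^2

9 + 18s + 5s^2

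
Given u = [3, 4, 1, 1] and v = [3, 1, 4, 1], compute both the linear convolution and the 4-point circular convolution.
Linear: y_lin[0] = 3×3 = 9; y_lin[1] = 3×1 + 4×3 = 15; y_lin[2] = 3×4 + 4×1 + 1×3 = 19; y_lin[3] = 3×1 + 4×4 + 1×1 + 1×3 = 23; y_lin[4] = 4×1 + 1×4 + 1×1 = 9; y_lin[5] = 1×1 + 1×4 = 5; y_lin[6] = 1×1 = 1 → [9, 15, 19, 23, 9, 5, 1]. Circular (length 4): y[0] = 3×3 + 4×1 + 1×4 + 1×1 = 18; y[1] = 3×1 + 4×3 + 1×1 + 1×4 = 20; y[2] = 3×4 + 4×1 + 1×3 + 1×1 = 20; y[3] = 3×1 + 4×4 + 1×1 + 1×3 = 23 → [18, 20, 20, 23]

Linear: [9, 15, 19, 23, 9, 5, 1], Circular: [18, 20, 20, 23]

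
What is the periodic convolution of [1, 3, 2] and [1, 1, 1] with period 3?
Use y[k] = Σ_j u[j]·v[(k-j) mod 3]. y[0] = 1×1 + 3×1 + 2×1 = 6; y[1] = 1×1 + 3×1 + 2×1 = 6; y[2] = 1×1 + 3×1 + 2×1 = 6. Result: [6, 6, 6]

[6, 6, 6]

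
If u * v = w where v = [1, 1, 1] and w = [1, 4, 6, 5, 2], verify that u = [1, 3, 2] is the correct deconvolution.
Forward-compute [1, 3, 2] * [1, 1, 1]: w[0] = 1×1 = 1; w[1] = 1×1 + 3×1 = 4; w[2] = 1×1 + 3×1 + 2×1 = 6; w[3] = 3×1 + 2×1 = 5; w[4] = 2×1 = 2 → [1, 4, 6, 5, 2]. Matches given w = [1, 4, 6, 5, 2], so verified.

Verified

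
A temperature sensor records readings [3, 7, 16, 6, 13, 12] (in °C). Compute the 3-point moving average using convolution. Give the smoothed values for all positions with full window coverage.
3-point moving average kernel = [1, 1, 1]. Apply in 'valid' mode (full window coverage): avg[0] = (3 + 7 + 16) / 3 = 8.67; avg[1] = (7 + 16 + 6) / 3 = 9.67; avg[2] = (16 + 6 + 13) / 3 = 11.67; avg[3] = (6 + 13 + 12) / 3 = 10.33. Smoothed values: [8.67, 9.67, 11.67, 10.33]

[8.67, 9.67, 11.67, 10.33]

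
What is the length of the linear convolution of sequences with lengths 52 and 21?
Linear/full convolution length: m + n - 1 = 52 + 21 - 1 = 72

72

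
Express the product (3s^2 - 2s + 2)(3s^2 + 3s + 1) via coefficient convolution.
Ascending coefficients: a = [2, -2, 3], b = [1, 3, 3]. c[0] = 2×1 = 2; c[1] = 2×3 + -2×1 = 4; c[2] = 2×3 + -2×3 + 3×1 = 3; c[3] = -2×3 + 3×3 = 3; c[4] = 3×3 = 9. Result coefficients: [2, 4, 3, 3, 9] → 9s^4 + 3s^3 + 3s^2 + 4s + 2

9s^4 + 3s^3 + 3s^2 + 4s + 2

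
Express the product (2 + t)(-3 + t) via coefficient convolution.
Ascending coefficients: a = [2, 1], b = [-3, 1]. c[0] = 2×-3 = -6; c[1] = 2×1 + 1×-3 = -1; c[2] = 1×1 = 1. Result coefficients: [-6, -1, 1] → -6 - t + t^2

-6 - t + t^2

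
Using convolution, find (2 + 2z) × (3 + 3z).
Ascending coefficients: a = [2, 2], b = [3, 3]. c[0] = 2×3 = 6; c[1] = 2×3 + 2×3 = 12; c[2] = 2×3 = 6. Result coefficients: [6, 12, 6] → 6 + 12z + 6z^2

6 + 12z + 6z^2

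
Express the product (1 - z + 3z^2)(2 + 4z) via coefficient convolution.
Ascending coefficients: a = [1, -1, 3], b = [2, 4]. c[0] = 1×2 = 2; c[1] = 1×4 + -1×2 = 2; c[2] = -1×4 + 3×2 = 2; c[3] = 3×4 = 12. Result coefficients: [2, 2, 2, 12] → 2 + 2z + 2z^2 + 12z^3

2 + 2z + 2z^2 + 12z^3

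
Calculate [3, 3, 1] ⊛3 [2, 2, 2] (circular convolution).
Use y[k] = Σ_j u[j]·v[(k-j) mod 3]. y[0] = 3×2 + 3×2 + 1×2 = 14; y[1] = 3×2 + 3×2 + 1×2 = 14; y[2] = 3×2 + 3×2 + 1×2 = 14. Result: [14, 14, 14]

[14, 14, 14]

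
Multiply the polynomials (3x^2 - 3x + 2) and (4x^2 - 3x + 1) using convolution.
Ascending coefficients: a = [2, -3, 3], b = [1, -3, 4]. c[0] = 2×1 = 2; c[1] = 2×-3 + -3×1 = -9; c[2] = 2×4 + -3×-3 + 3×1 = 20; c[3] = -3×4 + 3×-3 = -21; c[4] = 3×4 = 12. Result coefficients: [2, -9, 20, -21, 12] → 12x^4 - 21x^3 + 20x^2 - 9x + 2

12x^4 - 21x^3 + 20x^2 - 9x + 2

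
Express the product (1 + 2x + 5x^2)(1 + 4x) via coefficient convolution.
Ascending coefficients: a = [1, 2, 5], b = [1, 4]. c[0] = 1×1 = 1; c[1] = 1×4 + 2×1 = 6; c[2] = 2×4 + 5×1 = 13; c[3] = 5×4 = 20. Result coefficients: [1, 6, 13, 20] → 1 + 6x + 13x^2 + 20x^3

1 + 6x + 13x^2 + 20x^3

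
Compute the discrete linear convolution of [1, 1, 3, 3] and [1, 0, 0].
y[0] = 1×1 = 1; y[1] = 1×0 + 1×1 = 1; y[2] = 1×0 + 1×0 + 3×1 = 3; y[3] = 1×0 + 3×0 + 3×1 = 3; y[4] = 3×0 + 3×0 = 0; y[5] = 3×0 = 0

[1, 1, 3, 3, 0, 0]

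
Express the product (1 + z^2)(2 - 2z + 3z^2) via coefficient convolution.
Ascending coefficients: a = [1, 0, 1], b = [2, -2, 3]. c[0] = 1×2 = 2; c[1] = 1×-2 + 0×2 = -2; c[2] = 1×3 + 0×-2 + 1×2 = 5; c[3] = 0×3 + 1×-2 = -2; c[4] = 1×3 = 3. Result coefficients: [2, -2, 5, -2, 3] → 2 - 2z + 5z^2 - 2z^3 + 3z^4

2 - 2z + 5z^2 - 2z^3 + 3z^4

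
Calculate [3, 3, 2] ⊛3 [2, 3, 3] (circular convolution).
Use y[k] = Σ_j x[j]·h[(k-j) mod 3]. y[0] = 3×2 + 3×3 + 2×3 = 21; y[1] = 3×3 + 3×2 + 2×3 = 21; y[2] = 3×3 + 3×3 + 2×2 = 22. Result: [21, 21, 22]

[21, 21, 22]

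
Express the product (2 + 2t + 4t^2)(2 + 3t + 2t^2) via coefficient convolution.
Ascending coefficients: a = [2, 2, 4], b = [2, 3, 2]. c[0] = 2×2 = 4; c[1] = 2×3 + 2×2 = 10; c[2] = 2×2 + 2×3 + 4×2 = 18; c[3] = 2×2 + 4×3 = 16; c[4] = 4×2 = 8. Result coefficients: [4, 10, 18, 16, 8] → 4 + 10t + 18t^2 + 16t^3 + 8t^4

4 + 10t + 18t^2 + 16t^3 + 8t^4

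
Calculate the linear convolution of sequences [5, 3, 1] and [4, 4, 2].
y[0] = 5×4 = 20; y[1] = 5×4 + 3×4 = 32; y[2] = 5×2 + 3×4 + 1×4 = 26; y[3] = 3×2 + 1×4 = 10; y[4] = 1×2 = 2

[20, 32, 26, 10, 2]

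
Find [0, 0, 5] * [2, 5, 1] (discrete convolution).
y[0] = 0×2 = 0; y[1] = 0×5 + 0×2 = 0; y[2] = 0×1 + 0×5 + 5×2 = 10; y[3] = 0×1 + 5×5 = 25; y[4] = 5×1 = 5

[0, 0, 10, 25, 5]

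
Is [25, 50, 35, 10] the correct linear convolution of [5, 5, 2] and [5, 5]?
Recompute linear convolution of [5, 5, 2] and [5, 5]: y[0] = 5×5 = 25; y[1] = 5×5 + 5×5 = 50; y[2] = 5×5 + 2×5 = 35; y[3] = 2×5 = 10 → [25, 50, 35, 10]. Given [25, 50, 35, 10] matches, so answer: Yes

Yes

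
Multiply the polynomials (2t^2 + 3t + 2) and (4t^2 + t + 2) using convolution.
Ascending coefficients: a = [2, 3, 2], b = [2, 1, 4]. c[0] = 2×2 = 4; c[1] = 2×1 + 3×2 = 8; c[2] = 2×4 + 3×1 + 2×2 = 15; c[3] = 3×4 + 2×1 = 14; c[4] = 2×4 = 8. Result coefficients: [4, 8, 15, 14, 8] → 8t^4 + 14t^3 + 15t^2 + 8t + 4

8t^4 + 14t^3 + 15t^2 + 8t + 4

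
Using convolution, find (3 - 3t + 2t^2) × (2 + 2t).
Ascending coefficients: a = [3, -3, 2], b = [2, 2]. c[0] = 3×2 = 6; c[1] = 3×2 + -3×2 = 0; c[2] = -3×2 + 2×2 = -2; c[3] = 2×2 = 4. Result coefficients: [6, 0, -2, 4] → 6 - 2t^2 + 4t^3

6 - 2t^2 + 4t^3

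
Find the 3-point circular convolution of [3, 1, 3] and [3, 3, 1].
Use y[k] = Σ_j s[j]·t[(k-j) mod 3]. y[0] = 3×3 + 1×1 + 3×3 = 19; y[1] = 3×3 + 1×3 + 3×1 = 15; y[2] = 3×1 + 1×3 + 3×3 = 15. Result: [19, 15, 15]

[19, 15, 15]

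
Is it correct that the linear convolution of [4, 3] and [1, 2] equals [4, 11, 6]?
Recompute linear convolution of [4, 3] and [1, 2]: y[0] = 4×1 = 4; y[1] = 4×2 + 3×1 = 11; y[2] = 3×2 = 6 → [4, 11, 6]. Given [4, 11, 6] matches, so answer: Yes

Yes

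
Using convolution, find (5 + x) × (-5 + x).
Ascending coefficients: a = [5, 1], b = [-5, 1]. c[0] = 5×-5 = -25; c[1] = 5×1 + 1×-5 = 0; c[2] = 1×1 = 1. Result coefficients: [-25, 0, 1] → -25 + x^2

-25 + x^2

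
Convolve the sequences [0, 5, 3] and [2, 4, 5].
y[0] = 0×2 = 0; y[1] = 0×4 + 5×2 = 10; y[2] = 0×5 + 5×4 + 3×2 = 26; y[3] = 5×5 + 3×4 = 37; y[4] = 3×5 = 15

[0, 10, 26, 37, 15]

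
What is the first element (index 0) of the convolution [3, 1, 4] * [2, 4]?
Use y[k] = Σ_i a[i]·b[k-i] at k=0. y[0] = 3×2 = 6

6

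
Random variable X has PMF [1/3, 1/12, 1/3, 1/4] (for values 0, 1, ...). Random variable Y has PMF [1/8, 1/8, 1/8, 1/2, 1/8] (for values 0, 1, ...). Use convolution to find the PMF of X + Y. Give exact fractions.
P(X+Y=k) = Σ_i P(X=i)·P(Y=k-i) — a convolution of [1/3, 1/12, 1/3, 1/4] and [1/8, 1/8, 1/8, 1/2, 1/8]. P(X+Y=0) = (1/3)×(1/8) = 1/24; P(X+Y=1) = (1/3)×(1/8) + (1/12)×(1/8) = 1/24 + 1/96 = 5/96; P(X+Y=2) = (1/3)×(1/8) + (1/12)×(1/8) + (1/3)×(1/8) = 1/24 + 1/96 + 1/24 = 3/32; P(X+Y=3) = (1/3)×(1/2) + (1/12)×(1/8) + (1/3)×(1/8) + (1/4)×(1/8) = 1/6 + 1/96 + 1/24 + 1/32 = 1/4; P(X+Y=4) = (1/3)×(1/8) + (1/12)×(1/2) + (1/3)×(1/8) + (1/4)×(1/8) = 1/24 + 1/24 + 1/24 + 1/32 = 5/32; P(X+Y=5) = (1/12)×(1/8) + (1/3)×(1/2) + (1/4)×(1/8) = 1/96 + 1/6 + 1/32 = 5/24; P(X+Y=6) = (1/3)×(1/8) + (1/4)×(1/2) = 1/24 + 1/8 = 1/6; P(X+Y=7) = (1/4)×(1/8) = 1/32. PMF: [1/24, 5/96, 3/32, 1/4, 5/32, 5/24, 1/6, 1/32] (sums to 1 ✓)

[1/24, 5/96, 3/32, 1/4, 5/32, 5/24, 1/6, 1/32]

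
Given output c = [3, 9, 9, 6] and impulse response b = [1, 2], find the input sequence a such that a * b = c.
Deconvolve c=[3, 9, 9, 6] by b=[1, 2]. Since b[0]=1, solve forward: a[0] = c[0] / 1 = 3; a[1] = (c[1] - 3×2) / 1 = 3; a[2] = (c[2] - 3×2) / 1 = 3. So a = [3, 3, 3]. Check by forward convolution: c[0] = 3×1 = 3; c[1] = 3×2 + 3×1 = 9; c[2] = 3×2 + 3×1 = 9; c[3] = 3×2 = 6

[3, 3, 3]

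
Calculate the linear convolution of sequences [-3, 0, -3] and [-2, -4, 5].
y[0] = -3×-2 = 6; y[1] = -3×-4 + 0×-2 = 12; y[2] = -3×5 + 0×-4 + -3×-2 = -9; y[3] = 0×5 + -3×-4 = 12; y[4] = -3×5 = -15

[6, 12, -9, 12, -15]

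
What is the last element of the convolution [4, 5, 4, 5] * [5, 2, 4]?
Use y[k] = Σ_i a[i]·b[k-i] at k=5. y[5] = 5×4 = 20

20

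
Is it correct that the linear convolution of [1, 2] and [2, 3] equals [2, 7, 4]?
Recompute linear convolution of [1, 2] and [2, 3]: y[0] = 1×2 = 2; y[1] = 1×3 + 2×2 = 7; y[2] = 2×3 = 6 → [2, 7, 6]. Compare to given [2, 7, 4]: they differ at index 2: given 4, correct 6, so answer: No

No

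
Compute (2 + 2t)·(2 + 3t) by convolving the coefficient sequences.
Ascending coefficients: a = [2, 2], b = [2, 3]. c[0] = 2×2 = 4; c[1] = 2×3 + 2×2 = 10; c[2] = 2×3 = 6. Result coefficients: [4, 10, 6] → 4 + 10t + 6t^2

4 + 10t + 6t^2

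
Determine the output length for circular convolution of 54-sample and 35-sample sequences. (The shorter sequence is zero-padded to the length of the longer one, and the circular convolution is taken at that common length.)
Circular convolution (zero-padding the shorter input) has length max(m, n) = max(54, 35) = 54

54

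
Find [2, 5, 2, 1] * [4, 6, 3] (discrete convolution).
y[0] = 2×4 = 8; y[1] = 2×6 + 5×4 = 32; y[2] = 2×3 + 5×6 + 2×4 = 44; y[3] = 5×3 + 2×6 + 1×4 = 31; y[4] = 2×3 + 1×6 = 12; y[5] = 1×3 = 3

[8, 32, 44, 31, 12, 3]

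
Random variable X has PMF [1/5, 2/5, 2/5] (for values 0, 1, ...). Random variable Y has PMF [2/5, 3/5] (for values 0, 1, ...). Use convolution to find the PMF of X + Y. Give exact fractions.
P(X+Y=k) = Σ_i P(X=i)·P(Y=k-i) — a convolution of [1/5, 2/5, 2/5] and [2/5, 3/5]. P(X+Y=0) = (1/5)×(2/5) = 2/25; P(X+Y=1) = (1/5)×(3/5) + (2/5)×(2/5) = 3/25 + 4/25 = 7/25; P(X+Y=2) = (2/5)×(3/5) + (2/5)×(2/5) = 6/25 + 4/25 = 2/5; P(X+Y=3) = (2/5)×(3/5) = 6/25. PMF: [2/25, 7/25, 2/5, 6/25] (sums to 1 ✓)

[2/25, 7/25, 2/5, 6/25]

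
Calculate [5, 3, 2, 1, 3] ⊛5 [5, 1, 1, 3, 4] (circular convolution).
Use y[k] = Σ_j a[j]·b[(k-j) mod 5]. y[0] = 5×5 + 3×4 + 2×3 + 1×1 + 3×1 = 47; y[1] = 5×1 + 3×5 + 2×4 + 1×3 + 3×1 = 34; y[2] = 5×1 + 3×1 + 2×5 + 1×4 + 3×3 = 31; y[3] = 5×3 + 3×1 + 2×1 + 1×5 + 3×4 = 37; y[4] = 5×4 + 3×3 + 2×1 + 1×1 + 3×5 = 47. Result: [47, 34, 31, 37, 47]

[47, 34, 31, 37, 47]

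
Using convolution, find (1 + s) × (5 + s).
Ascending coefficients: a = [1, 1], b = [5, 1]. c[0] = 1×5 = 5; c[1] = 1×1 + 1×5 = 6; c[2] = 1×1 = 1. Result coefficients: [5, 6, 1] → 5 + 6s + s^2

5 + 6s + s^2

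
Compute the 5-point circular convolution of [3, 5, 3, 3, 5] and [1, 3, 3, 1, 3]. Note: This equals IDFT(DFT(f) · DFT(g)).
Either evaluate y[k] = Σ_j f[j]·g[(k-j) mod 5] directly, or use IDFT(DFT(f) · DFT(g)). y[0] = 3×1 + 5×3 + 3×1 + 3×3 + 5×3 = 45; y[1] = 3×3 + 5×1 + 3×3 + 3×1 + 5×3 = 41; y[2] = 3×3 + 5×3 + 3×1 + 3×3 + 5×1 = 41; y[3] = 3×1 + 5×3 + 3×3 + 3×1 + 5×3 = 45; y[4] = 3×3 + 5×1 + 3×3 + 3×3 + 5×1 = 37. Result: [45, 41, 41, 45, 37]

[45, 41, 41, 45, 37]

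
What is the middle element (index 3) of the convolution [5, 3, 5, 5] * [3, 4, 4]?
Use y[k] = Σ_i a[i]·b[k-i] at k=3. y[3] = 3×4 + 5×4 + 5×3 = 47

47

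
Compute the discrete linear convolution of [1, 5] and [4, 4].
y[0] = 1×4 = 4; y[1] = 1×4 + 5×4 = 24; y[2] = 5×4 = 20

[4, 24, 20]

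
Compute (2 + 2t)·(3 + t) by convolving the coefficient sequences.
Ascending coefficients: a = [2, 2], b = [3, 1]. c[0] = 2×3 = 6; c[1] = 2×1 + 2×3 = 8; c[2] = 2×1 = 2. Result coefficients: [6, 8, 2] → 6 + 8t + 2t^2

6 + 8t + 2t^2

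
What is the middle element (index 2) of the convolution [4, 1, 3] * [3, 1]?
Use y[k] = Σ_i a[i]·b[k-i] at k=2. y[2] = 1×1 + 3×3 = 10

10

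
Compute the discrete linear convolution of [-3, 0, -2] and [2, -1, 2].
y[0] = -3×2 = -6; y[1] = -3×-1 + 0×2 = 3; y[2] = -3×2 + 0×-1 + -2×2 = -10; y[3] = 0×2 + -2×-1 = 2; y[4] = -2×2 = -4

[-6, 3, -10, 2, -4]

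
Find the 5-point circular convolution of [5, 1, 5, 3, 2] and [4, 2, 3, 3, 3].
Use y[k] = Σ_j x[j]·h[(k-j) mod 5]. y[0] = 5×4 + 1×3 + 5×3 + 3×3 + 2×2 = 51; y[1] = 5×2 + 1×4 + 5×3 + 3×3 + 2×3 = 44; y[2] = 5×3 + 1×2 + 5×4 + 3×3 + 2×3 = 52; y[3] = 5×3 + 1×3 + 5×2 + 3×4 + 2×3 = 46; y[4] = 5×3 + 1×3 + 5×3 + 3×2 + 2×4 = 47. Result: [51, 44, 52, 46, 47]

[51, 44, 52, 46, 47]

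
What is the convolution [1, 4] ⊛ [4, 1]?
y[0] = 1×4 = 4; y[1] = 1×1 + 4×4 = 17; y[2] = 4×1 = 4

[4, 17, 4]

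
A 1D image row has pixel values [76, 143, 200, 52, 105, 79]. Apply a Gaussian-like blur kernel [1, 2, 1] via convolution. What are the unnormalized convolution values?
Convolve image row [76, 143, 200, 52, 105, 79] with kernel [1, 2, 1]: y[0] = 76×1 = 76; y[1] = 76×2 + 143×1 = 295; y[2] = 76×1 + 143×2 + 200×1 = 562; y[3] = 143×1 + 200×2 + 52×1 = 595; y[4] = 200×1 + 52×2 + 105×1 = 409; y[5] = 52×1 + 105×2 + 79×1 = 341; y[6] = 105×1 + 79×2 = 263; y[7] = 79×1 = 79 → [76, 295, 562, 595, 409, 341, 263, 79]. Normalization factor = sum(kernel) = 4.

[76, 295, 562, 595, 409, 341, 263, 79]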